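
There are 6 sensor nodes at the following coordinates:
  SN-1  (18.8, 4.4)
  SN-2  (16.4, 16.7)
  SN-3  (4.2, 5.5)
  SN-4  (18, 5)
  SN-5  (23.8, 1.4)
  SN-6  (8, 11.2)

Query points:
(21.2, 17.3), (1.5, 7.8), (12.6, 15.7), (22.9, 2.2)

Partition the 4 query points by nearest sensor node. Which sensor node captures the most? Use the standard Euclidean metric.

(21.2, 17.3) — d² to each: SN-1:172.17, SN-2:23.4, SN-3:428.24, SN-4:161.53, SN-5:259.57, SN-6:211.45 → nearest is SN-2
(1.5, 7.8) — d² to each: SN-1:310.85, SN-2:301.22, SN-3:12.58, SN-4:280.09, SN-5:538.25, SN-6:53.81 → nearest is SN-3
(12.6, 15.7) — d² to each: SN-1:166.13, SN-2:15.44, SN-3:174.6, SN-4:143.65, SN-5:329.93, SN-6:41.41 → nearest is SN-2
(22.9, 2.2) — d² to each: SN-1:21.65, SN-2:252.5, SN-3:360.58, SN-4:31.85, SN-5:1.45, SN-6:303.01 → nearest is SN-5
Tally — SN-2:2, SN-3:1, SN-5:1. SN-2 captures the most (2).

SN-2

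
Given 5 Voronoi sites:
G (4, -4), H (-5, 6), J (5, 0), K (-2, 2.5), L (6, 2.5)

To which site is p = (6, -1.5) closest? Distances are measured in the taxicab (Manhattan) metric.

J

d(p,G) = |6−4| + |-1.5−(-4)| = 2 + 2.5 = 4.5
d(p,H) = |6−(-5)| + |-1.5−6| = 11 + 7.5 = 18.5
d(p,J) = |6−5| + |-1.5−0| = 1 + 1.5 = 2.5
d(p,K) = |6−(-2)| + |-1.5−2.5| = 8 + 4 = 12
d(p,L) = |6−6| + |-1.5−2.5| = 0 + 4 = 4
J is nearest.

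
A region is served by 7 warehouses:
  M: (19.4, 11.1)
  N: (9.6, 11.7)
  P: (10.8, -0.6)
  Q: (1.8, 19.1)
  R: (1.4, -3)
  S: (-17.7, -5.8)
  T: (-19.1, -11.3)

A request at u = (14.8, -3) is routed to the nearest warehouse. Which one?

P

Squared Euclidean distances:
|uM|² = 21.16 + 198.81 = 219.97
|uN|² = 27.04 + 216.09 = 243.13
|uP|² = 16 + 5.76 = 21.76
|uQ|² = 169 + 488.41 = 657.41
|uR|² = 179.56 + 0 = 179.56
|uS|² = 1056.25 + 7.84 = 1064.09
|uT|² = 1149.21 + 68.89 = 1218.1
P is nearest.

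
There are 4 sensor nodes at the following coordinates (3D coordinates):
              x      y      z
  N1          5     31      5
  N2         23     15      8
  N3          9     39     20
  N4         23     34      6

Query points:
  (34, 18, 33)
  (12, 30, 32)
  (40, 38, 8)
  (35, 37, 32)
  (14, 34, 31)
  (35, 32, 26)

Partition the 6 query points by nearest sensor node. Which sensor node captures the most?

(34, 18, 33) — d² to each: N1:1794, N2:755, N3:1235, N4:1106 → nearest is N2
(12, 30, 32) — d² to each: N1:779, N2:922, N3:234, N4:813 → nearest is N3
(40, 38, 8) — d² to each: N1:1283, N2:818, N3:1106, N4:309 → nearest is N4
(35, 37, 32) — d² to each: N1:1665, N2:1204, N3:824, N4:829 → nearest is N3
(14, 34, 31) — d² to each: N1:766, N2:971, N3:171, N4:706 → nearest is N3
(35, 32, 26) — d² to each: N1:1342, N2:757, N3:761, N4:548 → nearest is N4
Tally — N2:1, N3:3, N4:2. N3 captures the most (3).

N3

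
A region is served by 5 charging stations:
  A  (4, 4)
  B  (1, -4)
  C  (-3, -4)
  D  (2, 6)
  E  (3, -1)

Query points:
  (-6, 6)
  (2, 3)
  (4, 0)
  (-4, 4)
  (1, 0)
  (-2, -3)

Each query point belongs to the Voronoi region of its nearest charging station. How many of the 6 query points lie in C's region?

(-6, 6) — d² to each: A:104, B:149, C:109, D:64, E:130 → nearest is D
(2, 3) — d² to each: A:5, B:50, C:74, D:9, E:17 → nearest is A
(4, 0) — d² to each: A:16, B:25, C:65, D:40, E:2 → nearest is E
(-4, 4) — d² to each: A:64, B:89, C:65, D:40, E:74 → nearest is D
(1, 0) — d² to each: A:25, B:16, C:32, D:37, E:5 → nearest is E
(-2, -3) — d² to each: A:85, B:10, C:2, D:97, E:29 → nearest is C
1 of the 6 points has C as nearest.

1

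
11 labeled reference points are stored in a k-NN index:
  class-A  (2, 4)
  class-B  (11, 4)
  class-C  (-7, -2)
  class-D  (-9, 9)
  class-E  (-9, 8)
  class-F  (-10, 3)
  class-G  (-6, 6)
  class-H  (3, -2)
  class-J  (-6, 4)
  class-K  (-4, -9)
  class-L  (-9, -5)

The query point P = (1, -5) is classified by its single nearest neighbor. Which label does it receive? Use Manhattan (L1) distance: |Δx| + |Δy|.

class-H

d(P, class-A) = |1−2| + |-5−4| = 1 + 9 = 10
d(P, class-B) = |1−11| + |-5−4| = 10 + 9 = 19
d(P, class-C) = |1−(-7)| + |-5−(-2)| = 8 + 3 = 11
d(P, class-D) = |1−(-9)| + |-5−9| = 10 + 14 = 24
d(P, class-E) = |1−(-9)| + |-5−8| = 10 + 13 = 23
d(P, class-F) = |1−(-10)| + |-5−3| = 11 + 8 = 19
d(P, class-G) = |1−(-6)| + |-5−6| = 7 + 11 = 18
d(P, class-H) = |1−3| + |-5−(-2)| = 2 + 3 = 5
d(P, class-J) = |1−(-6)| + |-5−4| = 7 + 9 = 16
d(P, class-K) = |1−(-4)| + |-5−(-9)| = 5 + 4 = 9
d(P, class-L) = |1−(-9)| + |-5−(-5)| = 10 + 0 = 10
The smallest is to class-H, so P lies in the Voronoi region of class-H.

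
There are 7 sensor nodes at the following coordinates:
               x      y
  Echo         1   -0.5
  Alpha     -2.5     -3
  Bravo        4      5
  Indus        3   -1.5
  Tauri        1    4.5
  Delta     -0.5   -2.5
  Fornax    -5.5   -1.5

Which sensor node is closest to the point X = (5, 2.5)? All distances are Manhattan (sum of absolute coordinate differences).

d(X, Echo) = |5−1| + |2.5−(-0.5)| = 4 + 3 = 7
d(X, Alpha) = |5−(-2.5)| + |2.5−(-3)| = 7.5 + 5.5 = 13
d(X, Bravo) = |5−4| + |2.5−5| = 1 + 2.5 = 3.5
d(X, Indus) = |5−3| + |2.5−(-1.5)| = 2 + 4 = 6
d(X, Tauri) = |5−1| + |2.5−4.5| = 4 + 2 = 6
d(X, Delta) = |5−(-0.5)| + |2.5−(-2.5)| = 5.5 + 5 = 10.5
d(X, Fornax) = |5−(-5.5)| + |2.5−(-1.5)| = 10.5 + 4 = 14.5
The smallest is to Bravo, so X lies in the Voronoi region of Bravo.

Bravo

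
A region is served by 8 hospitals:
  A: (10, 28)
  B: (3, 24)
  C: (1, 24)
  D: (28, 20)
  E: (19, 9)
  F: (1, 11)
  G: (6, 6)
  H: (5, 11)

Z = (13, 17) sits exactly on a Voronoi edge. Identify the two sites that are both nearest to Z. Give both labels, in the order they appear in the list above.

Squared distances from Z to each site:
|ZA|² = (13−10)² + (17−28)² = 9 + 121 = 130
|ZB|² = (13−3)² + (17−24)² = 100 + 49 = 149
|ZC|² = (13−1)² + (17−24)² = 144 + 49 = 193
|ZD|² = (13−28)² + (17−20)² = 225 + 9 = 234
|ZE|² = (13−19)² + (17−9)² = 36 + 64 = 100
|ZF|² = (13−1)² + (17−11)² = 144 + 36 = 180
|ZG|² = (13−6)² + (17−6)² = 49 + 121 = 170
|ZH|² = (13−5)² + (17−11)² = 64 + 36 = 100
Z is equidistant from E and H (both at squared distance 100), and every other site is strictly farther — so Z lies on the E–H Voronoi edge.

E and H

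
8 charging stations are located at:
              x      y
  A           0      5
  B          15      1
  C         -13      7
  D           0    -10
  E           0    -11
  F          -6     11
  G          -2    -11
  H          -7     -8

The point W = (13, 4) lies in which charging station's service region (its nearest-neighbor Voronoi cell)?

B

Compare squared distances (the ordering matches that of the actual distances):
|WA|² = (13−0)² + (4−5)² = 169 + 1 = 170
|WB|² = (13−15)² + (4−1)² = 4 + 9 = 13
|WC|² = (13−(-13))² + (4−7)² = 676 + 9 = 685
|WD|² = (13−0)² + (4−(-10))² = 169 + 196 = 365
|WE|² = (13−0)² + (4−(-11))² = 169 + 225 = 394
|WF|² = (13−(-6))² + (4−11)² = 361 + 49 = 410
|WG|² = (13−(-2))² + (4−(-11))² = 225 + 225 = 450
|WH|² = (13−(-7))² + (4−(-8))² = 400 + 144 = 544
B is nearest.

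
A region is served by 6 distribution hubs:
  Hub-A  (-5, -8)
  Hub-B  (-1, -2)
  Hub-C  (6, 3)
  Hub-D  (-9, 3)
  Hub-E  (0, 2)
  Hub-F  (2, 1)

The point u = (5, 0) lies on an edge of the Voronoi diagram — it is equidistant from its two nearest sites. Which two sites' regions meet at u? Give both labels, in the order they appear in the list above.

Squared distances from u to each site:
d²(u, Hub-A) = (5−(-5))² + (0−(-8))² = 100 + 64 = 164
d²(u, Hub-B) = (5−(-1))² + (0−(-2))² = 36 + 4 = 40
d²(u, Hub-C) = (5−6)² + (0−3)² = 1 + 9 = 10
d²(u, Hub-D) = (5−(-9))² + (0−3)² = 196 + 9 = 205
d²(u, Hub-E) = (5−0)² + (0−2)² = 25 + 4 = 29
d²(u, Hub-F) = (5−2)² + (0−1)² = 9 + 1 = 10
u is equidistant from Hub-C and Hub-F (both at squared distance 10), and every other site is strictly farther — so u lies on the Hub-C–Hub-F Voronoi edge.

Hub-C and Hub-F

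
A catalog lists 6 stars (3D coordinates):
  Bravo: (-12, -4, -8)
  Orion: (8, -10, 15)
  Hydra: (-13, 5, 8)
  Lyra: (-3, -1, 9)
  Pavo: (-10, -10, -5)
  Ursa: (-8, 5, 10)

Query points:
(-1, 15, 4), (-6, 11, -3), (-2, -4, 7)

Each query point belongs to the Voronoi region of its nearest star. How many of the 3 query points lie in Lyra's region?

1

(-1, 15, 4) — d² to each: Bravo:626, Orion:827, Hydra:260, Lyra:285, Pavo:787, Ursa:185 → nearest is Ursa
(-6, 11, -3) — d² to each: Bravo:286, Orion:961, Hydra:206, Lyra:297, Pavo:461, Ursa:209 → nearest is Hydra
(-2, -4, 7) — d² to each: Bravo:325, Orion:200, Hydra:203, Lyra:14, Pavo:244, Ursa:126 → nearest is Lyra
1 of the 3 points has Lyra as nearest.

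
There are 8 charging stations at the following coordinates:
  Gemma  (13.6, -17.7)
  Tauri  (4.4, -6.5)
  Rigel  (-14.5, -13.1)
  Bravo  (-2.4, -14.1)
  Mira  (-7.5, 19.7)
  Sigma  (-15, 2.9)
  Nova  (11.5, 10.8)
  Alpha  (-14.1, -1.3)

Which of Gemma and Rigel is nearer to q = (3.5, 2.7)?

Compare squared distances:
d²(q, Gemma) = (3.5−13.6)² + (2.7−(-17.7))² = 102.01 + 416.16 = 518.17
d²(q, Rigel) = (3.5−(-14.5))² + (2.7−(-13.1))² = 324 + 249.64 = 573.64
518.17 < 573.64, so Gemma is closer.

Gemma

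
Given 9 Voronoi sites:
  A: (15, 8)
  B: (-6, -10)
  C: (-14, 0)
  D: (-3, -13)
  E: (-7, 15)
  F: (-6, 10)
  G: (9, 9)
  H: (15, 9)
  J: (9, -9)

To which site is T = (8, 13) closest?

Since √ is increasing, it suffices to compare squared distances:
|TA|² = (8−15)² + (13−8)² = 49 + 25 = 74
|TB|² = (8−(-6))² + (13−(-10))² = 196 + 529 = 725
|TC|² = (8−(-14))² + (13−0)² = 484 + 169 = 653
|TD|² = (8−(-3))² + (13−(-13))² = 121 + 676 = 797
|TE|² = (8−(-7))² + (13−15)² = 225 + 4 = 229
|TF|² = (8−(-6))² + (13−10)² = 196 + 9 = 205
|TG|² = (8−9)² + (13−9)² = 1 + 16 = 17
|TH|² = (8−15)² + (13−9)² = 49 + 16 = 65
|TJ|² = (8−9)² + (13−(-9))² = 1 + 484 = 485
G is nearest.

G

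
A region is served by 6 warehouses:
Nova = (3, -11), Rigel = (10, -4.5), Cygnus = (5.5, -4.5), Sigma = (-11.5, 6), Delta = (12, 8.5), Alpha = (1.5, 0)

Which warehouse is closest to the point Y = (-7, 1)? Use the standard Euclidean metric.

Sigma

Since √ is increasing, it suffices to compare squared distances:
d²(Y, Nova) = (-7−3)² + (1−(-11))² = 100 + 144 = 244
d²(Y, Rigel) = (-7−10)² + (1−(-4.5))² = 289 + 30.25 = 319.25
d²(Y, Cygnus) = (-7−5.5)² + (1−(-4.5))² = 156.25 + 30.25 = 186.5
d²(Y, Sigma) = (-7−(-11.5))² + (1−6)² = 20.25 + 25 = 45.25
d²(Y, Delta) = (-7−12)² + (1−8.5)² = 361 + 56.25 = 417.25
d²(Y, Alpha) = (-7−1.5)² + (1−0)² = 72.25 + 1 = 73.25
The smallest is to Sigma, so Y lies in the Voronoi region of Sigma.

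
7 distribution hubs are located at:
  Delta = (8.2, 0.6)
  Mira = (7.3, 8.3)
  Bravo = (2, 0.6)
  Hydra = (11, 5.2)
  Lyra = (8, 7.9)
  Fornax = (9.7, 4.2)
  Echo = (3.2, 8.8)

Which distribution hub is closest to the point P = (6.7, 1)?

Delta

Compare squared distances (the ordering matches that of the actual distances):
d²(P, Delta) = (6.7−8.2)² + (1−0.6)² = 2.25 + 0.16 = 2.41
d²(P, Mira) = (6.7−7.3)² + (1−8.3)² = 0.36 + 53.29 = 53.65
d²(P, Bravo) = (6.7−2)² + (1−0.6)² = 22.09 + 0.16 = 22.25
d²(P, Hydra) = (6.7−11)² + (1−5.2)² = 18.49 + 17.64 = 36.13
d²(P, Lyra) = (6.7−8)² + (1−7.9)² = 1.69 + 47.61 = 49.3
d²(P, Fornax) = (6.7−9.7)² + (1−4.2)² = 9 + 10.24 = 19.24
d²(P, Echo) = (6.7−3.2)² + (1−8.8)² = 12.25 + 60.84 = 73.09
Minimum is at Delta.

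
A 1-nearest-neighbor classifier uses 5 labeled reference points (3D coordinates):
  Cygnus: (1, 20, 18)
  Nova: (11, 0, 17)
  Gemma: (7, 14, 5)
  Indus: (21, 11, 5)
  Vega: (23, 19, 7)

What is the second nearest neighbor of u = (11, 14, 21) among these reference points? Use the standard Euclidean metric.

Squared Euclidean distances:
d²(u, Cygnus) = (11−1)² + (14−20)² + (21−18)² = 100 + 36 + 9 = 145
d²(u, Nova) = (11−11)² + (14−0)² + (21−17)² = 0 + 196 + 16 = 212
d²(u, Gemma) = (11−7)² + (14−14)² + (21−5)² = 16 + 0 + 256 = 272
d²(u, Indus) = (11−21)² + (14−11)² + (21−5)² = 100 + 9 + 256 = 365
d²(u, Vega) = (11−23)² + (14−19)² + (21−7)² = 144 + 25 + 196 = 365
Sorted ascending: Cygnus, Nova, Gemma, … — the second-nearest is Nova.

Nova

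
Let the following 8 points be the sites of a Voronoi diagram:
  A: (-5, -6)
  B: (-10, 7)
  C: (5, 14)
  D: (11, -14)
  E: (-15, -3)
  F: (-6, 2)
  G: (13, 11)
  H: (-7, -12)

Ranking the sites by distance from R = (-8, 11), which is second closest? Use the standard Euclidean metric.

F

Squared Euclidean distances:
|RA|² = (-8−(-5))² + (11−(-6))² = 9 + 289 = 298
|RB|² = (-8−(-10))² + (11−7)² = 4 + 16 = 20
|RC|² = (-8−5)² + (11−14)² = 169 + 9 = 178
|RD|² = (-8−11)² + (11−(-14))² = 361 + 625 = 986
|RE|² = (-8−(-15))² + (11−(-3))² = 49 + 196 = 245
|RF|² = (-8−(-6))² + (11−2)² = 4 + 81 = 85
|RG|² = (-8−13)² + (11−11)² = 441 + 0 = 441
|RH|² = (-8−(-7))² + (11−(-12))² = 1 + 529 = 530
Sorted ascending: B, F, C, … — the second-nearest is F.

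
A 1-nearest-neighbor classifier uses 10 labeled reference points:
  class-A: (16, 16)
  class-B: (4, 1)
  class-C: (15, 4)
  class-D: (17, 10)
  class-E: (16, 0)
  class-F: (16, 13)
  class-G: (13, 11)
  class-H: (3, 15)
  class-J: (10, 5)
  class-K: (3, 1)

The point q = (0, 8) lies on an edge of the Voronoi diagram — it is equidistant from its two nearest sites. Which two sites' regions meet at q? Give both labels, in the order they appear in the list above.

Squared distances from q to each site:
d²(q, class-A) = (0−16)² + (8−16)² = 256 + 64 = 320
d²(q, class-B) = (0−4)² + (8−1)² = 16 + 49 = 65
d²(q, class-C) = (0−15)² + (8−4)² = 225 + 16 = 241
d²(q, class-D) = (0−17)² + (8−10)² = 289 + 4 = 293
d²(q, class-E) = (0−16)² + (8−0)² = 256 + 64 = 320
d²(q, class-F) = (0−16)² + (8−13)² = 256 + 25 = 281
d²(q, class-G) = (0−13)² + (8−11)² = 169 + 9 = 178
d²(q, class-H) = (0−3)² + (8−15)² = 9 + 49 = 58
d²(q, class-J) = (0−10)² + (8−5)² = 100 + 9 = 109
d²(q, class-K) = (0−3)² + (8−1)² = 9 + 49 = 58
q is equidistant from class-H and class-K (both at squared distance 58), and every other site is strictly farther — so q lies on the class-H–class-K Voronoi edge.

class-H and class-K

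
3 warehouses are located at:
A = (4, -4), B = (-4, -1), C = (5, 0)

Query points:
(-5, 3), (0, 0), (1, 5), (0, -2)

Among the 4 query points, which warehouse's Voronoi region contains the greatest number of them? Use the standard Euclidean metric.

B

(-5, 3) — d² to each: A:130, B:17, C:109 → nearest is B
(0, 0) — d² to each: A:32, B:17, C:25 → nearest is B
(1, 5) — d² to each: A:90, B:61, C:41 → nearest is C
(0, -2) — d² to each: A:20, B:17, C:29 → nearest is B
Tally — B:3, C:1. B captures the most (3).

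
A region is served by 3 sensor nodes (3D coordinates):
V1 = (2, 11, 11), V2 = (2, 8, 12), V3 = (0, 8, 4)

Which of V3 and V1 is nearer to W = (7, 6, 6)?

V3

Compare squared distances:
|WV3|² = (7−0)² + (6−8)² + (6−4)² = 49 + 4 + 4 = 57
|WV1|² = (7−2)² + (6−11)² + (6−11)² = 25 + 25 + 25 = 75
57 < 75, so V3 is closer.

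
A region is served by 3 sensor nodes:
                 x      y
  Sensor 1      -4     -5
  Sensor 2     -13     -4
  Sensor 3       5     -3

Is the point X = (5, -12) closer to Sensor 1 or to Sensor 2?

Compare squared distances:
d²(X, Sensor 1) = (5−(-4))² + (-12−(-5))² = 81 + 49 = 130
d²(X, Sensor 2) = (5−(-13))² + (-12−(-4))² = 324 + 64 = 388
130 < 388, so Sensor 1 is closer.

Sensor 1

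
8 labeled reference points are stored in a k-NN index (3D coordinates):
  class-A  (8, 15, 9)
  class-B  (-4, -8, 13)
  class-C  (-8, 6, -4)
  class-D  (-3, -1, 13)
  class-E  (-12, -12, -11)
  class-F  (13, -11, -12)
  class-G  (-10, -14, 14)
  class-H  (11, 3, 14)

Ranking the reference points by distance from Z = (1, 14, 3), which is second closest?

Since √ is increasing, it suffices to compare squared distances:
d²(Z, class-A) = (1−8)² + (14−15)² + (3−9)² = 49 + 1 + 36 = 86
d²(Z, class-B) = (1−(-4))² + (14−(-8))² + (3−13)² = 25 + 484 + 100 = 609
d²(Z, class-C) = (1−(-8))² + (14−6)² + (3−(-4))² = 81 + 64 + 49 = 194
d²(Z, class-D) = (1−(-3))² + (14−(-1))² + (3−13)² = 16 + 225 + 100 = 341
d²(Z, class-E) = (1−(-12))² + (14−(-12))² + (3−(-11))² = 169 + 676 + 196 = 1041
d²(Z, class-F) = (1−13)² + (14−(-11))² + (3−(-12))² = 144 + 625 + 225 = 994
d²(Z, class-G) = (1−(-10))² + (14−(-14))² + (3−14)² = 121 + 784 + 121 = 1026
d²(Z, class-H) = (1−11)² + (14−3)² + (3−14)² = 100 + 121 + 121 = 342
Sorted ascending: class-A, class-C, class-D, … — the second-nearest is class-C.

class-C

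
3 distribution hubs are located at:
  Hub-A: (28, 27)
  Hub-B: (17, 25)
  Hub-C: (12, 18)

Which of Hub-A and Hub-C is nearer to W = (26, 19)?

Hub-A

Compare squared distances:
d²(W, Hub-A) = (26−28)² + (19−27)² = 4 + 64 = 68
d²(W, Hub-C) = (26−12)² + (19−18)² = 196 + 1 = 197
68 < 197, so Hub-A is closer.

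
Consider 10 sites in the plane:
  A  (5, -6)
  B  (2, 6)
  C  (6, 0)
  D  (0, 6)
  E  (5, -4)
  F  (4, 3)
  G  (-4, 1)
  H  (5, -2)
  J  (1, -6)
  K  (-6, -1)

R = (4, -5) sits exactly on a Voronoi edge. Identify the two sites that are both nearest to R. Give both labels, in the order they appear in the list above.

A and E

Squared distances from R to each site:
|RA|² = (4−5)² + (-5−(-6))² = 1 + 1 = 2
|RB|² = (4−2)² + (-5−6)² = 4 + 121 = 125
|RC|² = (4−6)² + (-5−0)² = 4 + 25 = 29
|RD|² = (4−0)² + (-5−6)² = 16 + 121 = 137
|RE|² = (4−5)² + (-5−(-4))² = 1 + 1 = 2
|RF|² = (4−4)² + (-5−3)² = 0 + 64 = 64
|RG|² = (4−(-4))² + (-5−1)² = 64 + 36 = 100
|RH|² = (4−5)² + (-5−(-2))² = 1 + 9 = 10
|RJ|² = (4−1)² + (-5−(-6))² = 9 + 1 = 10
|RK|² = (4−(-6))² + (-5−(-1))² = 100 + 16 = 116
R is equidistant from A and E (both at squared distance 2), and every other site is strictly farther — so R lies on the A–E Voronoi edge.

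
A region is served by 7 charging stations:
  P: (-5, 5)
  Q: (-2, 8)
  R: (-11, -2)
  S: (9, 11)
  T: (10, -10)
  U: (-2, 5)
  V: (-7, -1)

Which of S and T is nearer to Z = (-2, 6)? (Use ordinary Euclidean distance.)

Compare squared distances:
|ZS|² = (-2−9)² + (6−11)² = 121 + 25 = 146
|ZT|² = (-2−10)² + (6−(-10))² = 144 + 256 = 400
146 < 400, so S is closer.

S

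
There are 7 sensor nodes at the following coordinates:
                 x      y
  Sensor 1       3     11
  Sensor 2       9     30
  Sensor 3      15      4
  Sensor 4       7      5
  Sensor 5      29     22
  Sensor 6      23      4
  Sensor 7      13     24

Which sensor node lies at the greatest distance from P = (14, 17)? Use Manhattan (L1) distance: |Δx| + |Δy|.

d(P, Sensor 1) = |14−3| + |17−11| = 11 + 6 = 17
d(P, Sensor 2) = |14−9| + |17−30| = 5 + 13 = 18
d(P, Sensor 3) = |14−15| + |17−4| = 1 + 13 = 14
d(P, Sensor 4) = |14−7| + |17−5| = 7 + 12 = 19
d(P, Sensor 5) = |14−29| + |17−22| = 15 + 5 = 20
d(P, Sensor 6) = |14−23| + |17−4| = 9 + 13 = 22
d(P, Sensor 7) = |14−13| + |17−24| = 1 + 7 = 8
The largest is to Sensor 6.

Sensor 6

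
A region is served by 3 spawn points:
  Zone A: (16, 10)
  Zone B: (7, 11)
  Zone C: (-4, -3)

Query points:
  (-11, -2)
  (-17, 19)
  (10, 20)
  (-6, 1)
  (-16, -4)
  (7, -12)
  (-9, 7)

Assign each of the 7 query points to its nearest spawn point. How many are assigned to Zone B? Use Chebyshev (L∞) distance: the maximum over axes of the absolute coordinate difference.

(-11, -2) — d to each: Zone A:27, Zone B:18, Zone C:7 → nearest is Zone C
(-17, 19) — d to each: Zone A:33, Zone B:24, Zone C:22 → nearest is Zone C
(10, 20) — d to each: Zone A:10, Zone B:9, Zone C:23 → nearest is Zone B
(-6, 1) — d to each: Zone A:22, Zone B:13, Zone C:4 → nearest is Zone C
(-16, -4) — d to each: Zone A:32, Zone B:23, Zone C:12 → nearest is Zone C
(7, -12) — d to each: Zone A:22, Zone B:23, Zone C:11 → nearest is Zone C
(-9, 7) — d to each: Zone A:25, Zone B:16, Zone C:10 → nearest is Zone C
1 of the 7 points has Zone B as nearest.

1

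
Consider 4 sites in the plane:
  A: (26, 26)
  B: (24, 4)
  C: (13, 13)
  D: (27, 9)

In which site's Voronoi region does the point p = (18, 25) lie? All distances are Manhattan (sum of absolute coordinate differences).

d(p,A) = |18−26| + |25−26| = 8 + 1 = 9
d(p,B) = |18−24| + |25−4| = 6 + 21 = 27
d(p,C) = |18−13| + |25−13| = 5 + 12 = 17
d(p,D) = |18−27| + |25−9| = 9 + 16 = 25
A is nearest.

A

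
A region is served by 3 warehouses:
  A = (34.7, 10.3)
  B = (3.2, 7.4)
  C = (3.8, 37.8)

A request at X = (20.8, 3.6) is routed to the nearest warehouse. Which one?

Since √ is increasing, it suffices to compare squared distances:
|XA|² = 193.21 + 44.89 = 238.1
|XB|² = 309.76 + 14.44 = 324.2
|XC|² = 289 + 1169.64 = 1458.64
Minimum is at A.

A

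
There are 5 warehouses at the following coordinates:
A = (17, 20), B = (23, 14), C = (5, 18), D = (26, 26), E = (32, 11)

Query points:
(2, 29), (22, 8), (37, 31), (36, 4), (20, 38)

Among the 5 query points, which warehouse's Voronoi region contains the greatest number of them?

D

(2, 29) — d² to each: A:306, B:666, C:130, D:585, E:1224 → nearest is C
(22, 8) — d² to each: A:169, B:37, C:389, D:340, E:109 → nearest is B
(37, 31) — d² to each: A:521, B:485, C:1193, D:146, E:425 → nearest is D
(36, 4) — d² to each: A:617, B:269, C:1157, D:584, E:65 → nearest is E
(20, 38) — d² to each: A:333, B:585, C:625, D:180, E:873 → nearest is D
Tally — B:1, C:1, D:2, E:1. D captures the most (2).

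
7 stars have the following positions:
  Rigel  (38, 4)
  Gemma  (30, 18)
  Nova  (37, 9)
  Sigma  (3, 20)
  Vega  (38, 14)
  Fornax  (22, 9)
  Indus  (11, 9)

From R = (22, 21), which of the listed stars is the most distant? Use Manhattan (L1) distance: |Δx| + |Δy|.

d(R, Rigel) = 16 + 17 = 33
d(R, Gemma) = 8 + 3 = 11
d(R, Nova) = 15 + 12 = 27
d(R, Sigma) = 19 + 1 = 20
d(R, Vega) = 16 + 7 = 23
d(R, Fornax) = 0 + 12 = 12
d(R, Indus) = 11 + 12 = 23
The largest is to Rigel.

Rigel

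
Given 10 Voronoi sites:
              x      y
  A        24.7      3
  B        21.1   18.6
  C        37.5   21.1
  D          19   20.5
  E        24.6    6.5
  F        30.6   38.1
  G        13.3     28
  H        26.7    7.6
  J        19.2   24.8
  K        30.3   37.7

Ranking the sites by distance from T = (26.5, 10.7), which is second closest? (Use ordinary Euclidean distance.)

E

Compare squared distances (the ordering matches that of the actual distances):
|TA|² = 3.24 + 59.29 = 62.53
|TB|² = 29.16 + 62.41 = 91.57
|TC|² = 121 + 108.16 = 229.16
|TD|² = 56.25 + 96.04 = 152.29
|TE|² = 3.61 + 17.64 = 21.25
|TF|² = 16.81 + 750.76 = 767.57
|TG|² = 174.24 + 299.29 = 473.53
|TH|² = 0.04 + 9.61 = 9.65
|TJ|² = 53.29 + 198.81 = 252.1
|TK|² = 14.44 + 729 = 743.44
Sorted ascending: H, E, A, … — the second-nearest is E.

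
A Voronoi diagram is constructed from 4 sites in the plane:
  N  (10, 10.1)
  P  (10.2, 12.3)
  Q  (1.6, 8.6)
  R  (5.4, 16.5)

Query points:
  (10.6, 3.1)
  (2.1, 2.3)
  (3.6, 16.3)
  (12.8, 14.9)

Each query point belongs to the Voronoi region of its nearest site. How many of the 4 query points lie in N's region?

(10.6, 3.1) — d² to each: N:49.36, P:84.8, Q:111.25, R:206.6 → nearest is N
(2.1, 2.3) — d² to each: N:123.25, P:165.61, Q:39.94, R:212.53 → nearest is Q
(3.6, 16.3) — d² to each: N:79.4, P:59.56, Q:63.29, R:3.28 → nearest is R
(12.8, 14.9) — d² to each: N:30.88, P:13.52, Q:165.13, R:57.32 → nearest is P
1 of the 4 points has N as nearest.

1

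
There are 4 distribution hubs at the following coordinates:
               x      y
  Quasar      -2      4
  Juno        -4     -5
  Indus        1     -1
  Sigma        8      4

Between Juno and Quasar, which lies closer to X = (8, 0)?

Compare squared distances:
d²(X, Juno) = (8−(-4))² + (0−(-5))² = 144 + 25 = 169
d²(X, Quasar) = (8−(-2))² + (0−4)² = 100 + 16 = 116
169 > 116, so Quasar is closer.

Quasar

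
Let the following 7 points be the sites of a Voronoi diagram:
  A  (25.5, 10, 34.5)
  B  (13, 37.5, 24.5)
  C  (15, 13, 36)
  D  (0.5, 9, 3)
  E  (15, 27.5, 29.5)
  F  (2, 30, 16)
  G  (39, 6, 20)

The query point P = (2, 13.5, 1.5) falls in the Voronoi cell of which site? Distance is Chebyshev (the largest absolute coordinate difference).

D

d(P,A) = max(23.5, 3.5, 33) = 33
d(P,B) = max(11, 24, 23) = 24
d(P,C) = max(13, 0.5, 34.5) = 34.5
d(P,D) = max(1.5, 4.5, 1.5) = 4.5
d(P,E) = max(13, 14, 28) = 28
d(P,F) = max(0, 16.5, 14.5) = 16.5
d(P,G) = max(37, 7.5, 18.5) = 37
D is nearest.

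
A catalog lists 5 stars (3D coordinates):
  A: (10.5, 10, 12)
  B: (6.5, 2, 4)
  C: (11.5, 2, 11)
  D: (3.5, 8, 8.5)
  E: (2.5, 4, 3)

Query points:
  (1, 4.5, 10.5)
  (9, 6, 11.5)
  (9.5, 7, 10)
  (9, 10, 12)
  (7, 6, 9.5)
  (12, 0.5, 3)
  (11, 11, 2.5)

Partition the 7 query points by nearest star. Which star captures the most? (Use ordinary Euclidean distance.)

(1, 4.5, 10.5) — d² to each: A:122.75, B:78.75, C:116.75, D:22.5, E:58.75 → nearest is D
(9, 6, 11.5) — d² to each: A:18.5, B:78.5, C:22.5, D:43.25, E:118.5 → nearest is A
(9.5, 7, 10) — d² to each: A:14, B:70, C:30, D:39.25, E:107 → nearest is A
(9, 10, 12) — d² to each: A:2.25, B:134.25, C:71.25, D:46.5, E:159.25 → nearest is A
(7, 6, 9.5) — d² to each: A:34.5, B:46.5, C:38.5, D:17.25, E:66.5 → nearest is D
(12, 0.5, 3) — d² to each: A:173.5, B:33.5, C:66.5, D:158.75, E:102.5 → nearest is B
(11, 11, 2.5) — d² to each: A:91.5, B:103.5, C:153.5, D:101.25, E:121.5 → nearest is A
Tally — A:4, B:1, D:2. A captures the most (4).

A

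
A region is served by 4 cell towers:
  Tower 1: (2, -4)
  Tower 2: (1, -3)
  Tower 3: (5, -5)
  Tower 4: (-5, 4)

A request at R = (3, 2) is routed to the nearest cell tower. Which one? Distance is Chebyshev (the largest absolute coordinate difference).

d(R, Tower 1) = max(1, 6) = 6
d(R, Tower 2) = max(2, 5) = 5
d(R, Tower 3) = max(2, 7) = 7
d(R, Tower 4) = max(8, 2) = 8
Minimum is at Tower 2.

Tower 2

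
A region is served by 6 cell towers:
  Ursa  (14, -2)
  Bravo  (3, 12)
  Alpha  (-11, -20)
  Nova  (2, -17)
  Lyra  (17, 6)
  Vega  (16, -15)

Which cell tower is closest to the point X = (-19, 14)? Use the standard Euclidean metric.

Bravo

Compare squared distances (the ordering matches that of the actual distances):
d²(X, Ursa) = (-19−14)² + (14−(-2))² = 1089 + 256 = 1345
d²(X, Bravo) = (-19−3)² + (14−12)² = 484 + 4 = 488
d²(X, Alpha) = (-19−(-11))² + (14−(-20))² = 64 + 1156 = 1220
d²(X, Nova) = (-19−2)² + (14−(-17))² = 441 + 961 = 1402
d²(X, Lyra) = (-19−17)² + (14−6)² = 1296 + 64 = 1360
d²(X, Vega) = (-19−16)² + (14−(-15))² = 1225 + 841 = 2066
Minimum is at Bravo.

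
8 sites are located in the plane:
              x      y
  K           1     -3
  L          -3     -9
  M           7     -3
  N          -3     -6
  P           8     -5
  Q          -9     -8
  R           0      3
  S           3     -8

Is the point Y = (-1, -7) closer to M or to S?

S

Compare squared distances:
|YM|² = (-1−7)² + (-7−(-3))² = 64 + 16 = 80
|YS|² = (-1−3)² + (-7−(-8))² = 16 + 1 = 17
80 > 17, so S is closer.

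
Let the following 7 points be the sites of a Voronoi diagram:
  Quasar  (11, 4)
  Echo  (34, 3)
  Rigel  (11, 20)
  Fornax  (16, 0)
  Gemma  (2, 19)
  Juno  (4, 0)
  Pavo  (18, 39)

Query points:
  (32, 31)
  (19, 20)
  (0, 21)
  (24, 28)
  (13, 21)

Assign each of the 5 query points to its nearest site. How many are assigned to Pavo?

(32, 31) — d² to each: Quasar:1170, Echo:788, Rigel:562, Fornax:1217, Gemma:1044, Juno:1745, Pavo:260 → nearest is Pavo
(19, 20) — d² to each: Quasar:320, Echo:514, Rigel:64, Fornax:409, Gemma:290, Juno:625, Pavo:362 → nearest is Rigel
(0, 21) — d² to each: Quasar:410, Echo:1480, Rigel:122, Fornax:697, Gemma:8, Juno:457, Pavo:648 → nearest is Gemma
(24, 28) — d² to each: Quasar:745, Echo:725, Rigel:233, Fornax:848, Gemma:565, Juno:1184, Pavo:157 → nearest is Pavo
(13, 21) — d² to each: Quasar:293, Echo:765, Rigel:5, Fornax:450, Gemma:125, Juno:522, Pavo:349 → nearest is Rigel
2 of the 5 points have Pavo as nearest.

2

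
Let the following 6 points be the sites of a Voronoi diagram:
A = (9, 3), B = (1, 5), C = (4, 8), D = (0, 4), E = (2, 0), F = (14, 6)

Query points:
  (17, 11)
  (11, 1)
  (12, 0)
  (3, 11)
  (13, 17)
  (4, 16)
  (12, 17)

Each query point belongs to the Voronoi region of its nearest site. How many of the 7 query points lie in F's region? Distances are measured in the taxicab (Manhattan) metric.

3

(17, 11) — d to each: A:16, B:22, C:16, D:24, E:26, F:8 → nearest is F
(11, 1) — d to each: A:4, B:14, C:14, D:14, E:10, F:8 → nearest is A
(12, 0) — d to each: A:6, B:16, C:16, D:16, E:10, F:8 → nearest is A
(3, 11) — d to each: A:14, B:8, C:4, D:10, E:12, F:16 → nearest is C
(13, 17) — d to each: A:18, B:24, C:18, D:26, E:28, F:12 → nearest is F
(4, 16) — d to each: A:18, B:14, C:8, D:16, E:18, F:20 → nearest is C
(12, 17) — d to each: A:17, B:23, C:17, D:25, E:27, F:13 → nearest is F
3 of the 7 points have F as nearest.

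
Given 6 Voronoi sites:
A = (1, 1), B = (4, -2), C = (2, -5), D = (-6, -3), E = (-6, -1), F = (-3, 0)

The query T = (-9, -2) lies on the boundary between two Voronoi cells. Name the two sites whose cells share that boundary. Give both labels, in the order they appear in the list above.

D and E

Squared distances from T to each site:
|TA|² = (-9−1)² + (-2−1)² = 100 + 9 = 109
|TB|² = (-9−4)² + (-2−(-2))² = 169 + 0 = 169
|TC|² = (-9−2)² + (-2−(-5))² = 121 + 9 = 130
|TD|² = (-9−(-6))² + (-2−(-3))² = 9 + 1 = 10
|TE|² = (-9−(-6))² + (-2−(-1))² = 9 + 1 = 10
|TF|² = (-9−(-3))² + (-2−0)² = 36 + 4 = 40
T is equidistant from D and E (both at squared distance 10), and every other site is strictly farther — so T lies on the D–E Voronoi edge.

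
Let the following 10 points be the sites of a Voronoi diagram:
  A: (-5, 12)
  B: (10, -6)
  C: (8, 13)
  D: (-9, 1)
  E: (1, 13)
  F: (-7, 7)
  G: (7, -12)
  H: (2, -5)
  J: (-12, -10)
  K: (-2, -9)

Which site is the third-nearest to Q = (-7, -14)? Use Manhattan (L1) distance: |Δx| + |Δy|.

d(Q,A) = 2 + 26 = 28
d(Q,B) = 17 + 8 = 25
d(Q,C) = 15 + 27 = 42
d(Q,D) = 2 + 15 = 17
d(Q,E) = 8 + 27 = 35
d(Q,F) = 0 + 21 = 21
d(Q,G) = 14 + 2 = 16
d(Q,H) = 9 + 9 = 18
d(Q,J) = 5 + 4 = 9
d(Q,K) = 5 + 5 = 10
Sorted ascending: J, K, G, D, … — the third-nearest is G.

G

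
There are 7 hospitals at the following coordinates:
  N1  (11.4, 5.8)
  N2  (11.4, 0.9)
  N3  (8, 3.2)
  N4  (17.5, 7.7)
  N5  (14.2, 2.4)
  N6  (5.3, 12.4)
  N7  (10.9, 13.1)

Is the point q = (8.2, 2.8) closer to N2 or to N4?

Compare squared distances:
|qN2|² = (8.2−11.4)² + (2.8−0.9)² = 10.24 + 3.61 = 13.85
|qN4|² = (8.2−17.5)² + (2.8−7.7)² = 86.49 + 24.01 = 110.5
13.85 < 110.5, so N2 is closer.

N2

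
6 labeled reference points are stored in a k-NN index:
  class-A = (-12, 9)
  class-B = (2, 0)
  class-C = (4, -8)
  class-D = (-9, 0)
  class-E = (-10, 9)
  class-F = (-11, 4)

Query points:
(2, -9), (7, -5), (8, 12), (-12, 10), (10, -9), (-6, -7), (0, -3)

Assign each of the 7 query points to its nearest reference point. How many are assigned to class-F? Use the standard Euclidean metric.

(2, -9) — d² to each: class-A:520, class-B:81, class-C:5, class-D:202, class-E:468, class-F:338 → nearest is class-C
(7, -5) — d² to each: class-A:557, class-B:50, class-C:18, class-D:281, class-E:485, class-F:405 → nearest is class-C
(8, 12) — d² to each: class-A:409, class-B:180, class-C:416, class-D:433, class-E:333, class-F:425 → nearest is class-B
(-12, 10) — d² to each: class-A:1, class-B:296, class-C:580, class-D:109, class-E:5, class-F:37 → nearest is class-A
(10, -9) — d² to each: class-A:808, class-B:145, class-C:37, class-D:442, class-E:724, class-F:610 → nearest is class-C
(-6, -7) — d² to each: class-A:292, class-B:113, class-C:101, class-D:58, class-E:272, class-F:146 → nearest is class-D
(0, -3) — d² to each: class-A:288, class-B:13, class-C:41, class-D:90, class-E:244, class-F:170 → nearest is class-B
0 of the 7 points have class-F as nearest.

0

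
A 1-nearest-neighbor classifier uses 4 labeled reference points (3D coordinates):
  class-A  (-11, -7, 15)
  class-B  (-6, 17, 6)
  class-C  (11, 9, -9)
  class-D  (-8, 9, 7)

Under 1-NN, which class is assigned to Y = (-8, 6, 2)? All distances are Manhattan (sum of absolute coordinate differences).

d(Y, class-A) = |-8−(-11)| + |6−(-7)| + |2−15| = 3 + 13 + 13 = 29
d(Y, class-B) = |-8−(-6)| + |6−17| + |2−6| = 2 + 11 + 4 = 17
d(Y, class-C) = |-8−11| + |6−9| + |2−(-9)| = 19 + 3 + 11 = 33
d(Y, class-D) = |-8−(-8)| + |6−9| + |2−7| = 0 + 3 + 5 = 8
The smallest is to class-D, so Y lies in the Voronoi region of class-D.

class-D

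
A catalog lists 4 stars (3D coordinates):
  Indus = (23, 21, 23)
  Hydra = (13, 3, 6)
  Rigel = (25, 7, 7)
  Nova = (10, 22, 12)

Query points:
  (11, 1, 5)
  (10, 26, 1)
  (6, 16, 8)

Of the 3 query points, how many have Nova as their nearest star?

(11, 1, 5) — d² to each: Indus:868, Hydra:9, Rigel:236, Nova:491 → nearest is Hydra
(10, 26, 1) — d² to each: Indus:678, Hydra:563, Rigel:622, Nova:137 → nearest is Nova
(6, 16, 8) — d² to each: Indus:539, Hydra:222, Rigel:443, Nova:68 → nearest is Nova
2 of the 3 points have Nova as nearest.

2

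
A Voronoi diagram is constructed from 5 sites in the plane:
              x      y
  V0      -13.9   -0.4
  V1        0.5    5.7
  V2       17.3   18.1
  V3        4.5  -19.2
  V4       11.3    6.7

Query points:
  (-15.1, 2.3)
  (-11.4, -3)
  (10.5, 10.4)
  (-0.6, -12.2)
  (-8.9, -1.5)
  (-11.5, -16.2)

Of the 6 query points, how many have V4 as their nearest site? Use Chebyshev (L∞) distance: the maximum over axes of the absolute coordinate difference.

1

(-15.1, 2.3) — d to each: V0:2.7, V1:15.6, V2:32.4, V3:21.5, V4:26.4 → nearest is V0
(-11.4, -3) — d to each: V0:2.6, V1:11.9, V2:28.7, V3:16.2, V4:22.7 → nearest is V0
(10.5, 10.4) — d to each: V0:24.4, V1:10, V2:7.7, V3:29.6, V4:3.7 → nearest is V4
(-0.6, -12.2) — d to each: V0:13.3, V1:17.9, V2:30.3, V3:7, V4:18.9 → nearest is V3
(-8.9, -1.5) — d to each: V0:5, V1:9.4, V2:26.2, V3:17.7, V4:20.2 → nearest is V0
(-11.5, -16.2) — d to each: V0:15.8, V1:21.9, V2:34.3, V3:16, V4:22.9 → nearest is V0
1 of the 6 points has V4 as nearest.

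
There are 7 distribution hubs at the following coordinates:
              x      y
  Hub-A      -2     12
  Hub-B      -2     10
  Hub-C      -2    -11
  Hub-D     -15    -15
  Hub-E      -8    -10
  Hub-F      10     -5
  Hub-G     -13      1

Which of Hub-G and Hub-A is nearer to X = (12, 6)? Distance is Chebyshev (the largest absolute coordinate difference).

d(X, Hub-G) = max(25, 5) = 25
d(X, Hub-A) = max(14, 6) = 14
25 > 14, so Hub-A is closer.

Hub-A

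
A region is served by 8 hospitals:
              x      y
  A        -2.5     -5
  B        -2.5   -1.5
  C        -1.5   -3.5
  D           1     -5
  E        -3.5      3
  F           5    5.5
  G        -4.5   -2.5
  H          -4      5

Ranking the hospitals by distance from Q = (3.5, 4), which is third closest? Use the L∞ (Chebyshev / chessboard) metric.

E

d(Q,A) = max(6, 9) = 9
d(Q,B) = max(6, 5.5) = 6
d(Q,C) = max(5, 7.5) = 7.5
d(Q,D) = max(2.5, 9) = 9
d(Q,E) = max(7, 1) = 7
d(Q,F) = max(1.5, 1.5) = 1.5
d(Q,G) = max(8, 6.5) = 8
d(Q,H) = max(7.5, 1) = 7.5
Sorted ascending: F, B, E, C, … — the third-nearest is E.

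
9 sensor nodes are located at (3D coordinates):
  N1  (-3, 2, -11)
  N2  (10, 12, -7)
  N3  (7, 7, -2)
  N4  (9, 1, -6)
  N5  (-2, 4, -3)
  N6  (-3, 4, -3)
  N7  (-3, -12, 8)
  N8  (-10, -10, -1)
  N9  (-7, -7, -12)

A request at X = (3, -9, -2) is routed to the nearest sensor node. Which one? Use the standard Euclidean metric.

Compare squared distances (the ordering matches that of the actual distances):
|XN1|² = 36 + 121 + 81 = 238
|XN2|² = 49 + 441 + 25 = 515
|XN3|² = 16 + 256 + 0 = 272
|XN4|² = 36 + 100 + 16 = 152
|XN5|² = 25 + 169 + 1 = 195
|XN6|² = 36 + 169 + 1 = 206
|XN7|² = 36 + 9 + 100 = 145
|XN8|² = 169 + 1 + 1 = 171
|XN9|² = 100 + 4 + 100 = 204
N7 is nearest.

N7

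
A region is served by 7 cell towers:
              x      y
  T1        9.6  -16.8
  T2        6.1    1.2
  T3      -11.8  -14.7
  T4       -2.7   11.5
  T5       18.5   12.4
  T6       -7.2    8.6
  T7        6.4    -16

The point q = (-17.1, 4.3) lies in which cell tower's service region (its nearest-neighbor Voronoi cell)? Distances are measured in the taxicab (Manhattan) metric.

d(q,T1) = |-17.1−9.6| + |4.3−(-16.8)| = 26.7 + 21.1 = 47.8
d(q,T2) = |-17.1−6.1| + |4.3−1.2| = 23.2 + 3.1 = 26.3
d(q,T3) = |-17.1−(-11.8)| + |4.3−(-14.7)| = 5.3 + 19 = 24.3
d(q,T4) = |-17.1−(-2.7)| + |4.3−11.5| = 14.4 + 7.2 = 21.6
d(q,T5) = |-17.1−18.5| + |4.3−12.4| = 35.6 + 8.1 = 43.7
d(q,T6) = |-17.1−(-7.2)| + |4.3−8.6| = 9.9 + 4.3 = 14.2
d(q,T7) = |-17.1−6.4| + |4.3−(-16)| = 23.5 + 20.3 = 43.8
The smallest is to T6, so q lies in the Voronoi region of T6.

T6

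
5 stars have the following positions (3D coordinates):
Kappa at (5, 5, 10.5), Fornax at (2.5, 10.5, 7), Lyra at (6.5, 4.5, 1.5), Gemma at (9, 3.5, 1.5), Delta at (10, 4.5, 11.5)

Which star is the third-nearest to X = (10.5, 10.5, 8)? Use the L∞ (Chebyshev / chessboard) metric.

d(X, Kappa) = max(5.5, 5.5, 2.5) = 5.5
d(X, Fornax) = max(8, 0, 1) = 8
d(X, Lyra) = max(4, 6, 6.5) = 6.5
d(X, Gemma) = max(1.5, 7, 6.5) = 7
d(X, Delta) = max(0.5, 6, 3.5) = 6
Sorted ascending: Kappa, Delta, Lyra, Gemma, … — the third-nearest is Lyra.

Lyra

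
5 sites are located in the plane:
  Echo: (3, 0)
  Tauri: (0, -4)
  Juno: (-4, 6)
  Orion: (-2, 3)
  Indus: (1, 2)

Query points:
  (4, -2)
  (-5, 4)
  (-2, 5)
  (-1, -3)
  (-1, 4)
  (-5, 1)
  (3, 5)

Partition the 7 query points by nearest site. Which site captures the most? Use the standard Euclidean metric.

(4, -2) — d² to each: Echo:5, Tauri:20, Juno:128, Orion:61, Indus:25 → nearest is Echo
(-5, 4) — d² to each: Echo:80, Tauri:89, Juno:5, Orion:10, Indus:40 → nearest is Juno
(-2, 5) — d² to each: Echo:50, Tauri:85, Juno:5, Orion:4, Indus:18 → nearest is Orion
(-1, -3) — d² to each: Echo:25, Tauri:2, Juno:90, Orion:37, Indus:29 → nearest is Tauri
(-1, 4) — d² to each: Echo:32, Tauri:65, Juno:13, Orion:2, Indus:8 → nearest is Orion
(-5, 1) — d² to each: Echo:65, Tauri:50, Juno:26, Orion:13, Indus:37 → nearest is Orion
(3, 5) — d² to each: Echo:25, Tauri:90, Juno:50, Orion:29, Indus:13 → nearest is Indus
Tally — Echo:1, Tauri:1, Juno:1, Orion:3, Indus:1. Orion captures the most (3).

Orion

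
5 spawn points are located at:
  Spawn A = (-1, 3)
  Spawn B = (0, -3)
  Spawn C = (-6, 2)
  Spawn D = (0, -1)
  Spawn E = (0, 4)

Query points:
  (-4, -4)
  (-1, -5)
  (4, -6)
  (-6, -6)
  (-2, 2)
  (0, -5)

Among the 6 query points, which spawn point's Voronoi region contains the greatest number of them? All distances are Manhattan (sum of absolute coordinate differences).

Spawn B

(-4, -4) — d to each: Spawn A:10, Spawn B:5, Spawn C:8, Spawn D:7, Spawn E:12 → nearest is Spawn B
(-1, -5) — d to each: Spawn A:8, Spawn B:3, Spawn C:12, Spawn D:5, Spawn E:10 → nearest is Spawn B
(4, -6) — d to each: Spawn A:14, Spawn B:7, Spawn C:18, Spawn D:9, Spawn E:14 → nearest is Spawn B
(-6, -6) — d to each: Spawn A:14, Spawn B:9, Spawn C:8, Spawn D:11, Spawn E:16 → nearest is Spawn C
(-2, 2) — d to each: Spawn A:2, Spawn B:7, Spawn C:4, Spawn D:5, Spawn E:4 → nearest is Spawn A
(0, -5) — d to each: Spawn A:9, Spawn B:2, Spawn C:13, Spawn D:4, Spawn E:9 → nearest is Spawn B
Tally — Spawn A:1, Spawn B:4, Spawn C:1. Spawn B captures the most (4).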